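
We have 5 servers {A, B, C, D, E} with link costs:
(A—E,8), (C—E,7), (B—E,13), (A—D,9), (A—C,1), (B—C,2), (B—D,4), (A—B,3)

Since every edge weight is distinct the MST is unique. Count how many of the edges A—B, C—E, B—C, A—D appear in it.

2

Kruskal's algorithm — process edges by increasing weight (ties by edge label):
A—C (1): add. Components now {A,C} {B} {D} {E}
B—C (2): add. Components now {A,B,C} {D} {E}
A—B (3): skip — A and B already connected.
B—D (4): add. Components now {A,B,C,D} {E}
C—E (7): add. Components now {A,B,C,D,E}
MST edge set: {A—C, B—C, B—D, C—E}.
Of the listed edges, {C—E, B—C} are in the MST → 2.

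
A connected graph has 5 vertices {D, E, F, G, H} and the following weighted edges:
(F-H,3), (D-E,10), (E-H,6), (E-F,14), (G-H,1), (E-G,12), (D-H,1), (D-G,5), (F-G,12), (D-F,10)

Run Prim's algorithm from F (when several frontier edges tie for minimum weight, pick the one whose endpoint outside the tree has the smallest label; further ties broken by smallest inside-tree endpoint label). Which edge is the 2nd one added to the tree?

D-H

Grow the tree from F using Prim:
Step 1: cheapest edge leaving the tree is F-H (3); add H.
Step 2: cheapest edge leaving the tree is D-H (1); add D.
Step 3: cheapest edge leaving the tree is G-H (1); add G.
Step 4: cheapest edge leaving the tree is E-H (6); add E.
The 2nd edge added is D-H.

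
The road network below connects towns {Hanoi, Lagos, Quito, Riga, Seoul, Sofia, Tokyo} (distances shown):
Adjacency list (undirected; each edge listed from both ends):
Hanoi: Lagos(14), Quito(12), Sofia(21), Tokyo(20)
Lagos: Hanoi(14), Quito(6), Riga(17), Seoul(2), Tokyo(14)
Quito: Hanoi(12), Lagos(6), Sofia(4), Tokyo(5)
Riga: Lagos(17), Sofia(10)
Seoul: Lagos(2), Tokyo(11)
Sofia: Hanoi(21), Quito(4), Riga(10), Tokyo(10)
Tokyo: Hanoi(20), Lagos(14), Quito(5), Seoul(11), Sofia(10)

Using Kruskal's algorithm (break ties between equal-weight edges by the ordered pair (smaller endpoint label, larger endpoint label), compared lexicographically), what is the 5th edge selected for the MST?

Kruskal: consider edges lightest-first.
Lagos—Seoul (2): add. Components now {Sofia} {Quito} {Hanoi} {Lagos,Seoul} {Riga} {Tokyo}
Quito—Sofia (4): add. Components now {Quito,Sofia} {Hanoi} {Lagos,Seoul} {Riga} {Tokyo}
Quito—Tokyo (5): add. Components now {Quito,Sofia,Tokyo} {Hanoi} {Lagos,Seoul} {Riga}
Lagos—Quito (6): add. Components now {Lagos,Quito,Seoul,Sofia,Tokyo} {Hanoi} {Riga}
Riga—Sofia (10): add. Components now {Lagos,Quito,Riga,Seoul,Sofia,Tokyo} {Hanoi}
Sofia—Tokyo (10): skip — Sofia and Tokyo already connected.
Seoul—Tokyo (11): skip — Tokyo and Seoul already connected.
Hanoi—Quito (12): add. Components now {Hanoi,Lagos,Quito,Riga,Seoul,Sofia,Tokyo}
The 5th edge added is Riga—Sofia.

Riga-Sofia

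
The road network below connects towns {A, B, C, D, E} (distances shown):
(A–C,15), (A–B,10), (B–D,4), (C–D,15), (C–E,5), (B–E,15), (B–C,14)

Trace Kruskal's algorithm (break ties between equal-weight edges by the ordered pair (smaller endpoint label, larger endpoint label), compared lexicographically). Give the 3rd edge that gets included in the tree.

A-B

Sort edges by weight, then run Kruskal:
B–D (4): add. Components now {A} {B,D} {C} {E}
C–E (5): add. Components now {A} {B,D} {C,E}
A–B (10): add. Components now {A,B,D} {C,E}
B–C (14): add. Components now {A,B,C,D,E}
The 3rd edge added is A–B.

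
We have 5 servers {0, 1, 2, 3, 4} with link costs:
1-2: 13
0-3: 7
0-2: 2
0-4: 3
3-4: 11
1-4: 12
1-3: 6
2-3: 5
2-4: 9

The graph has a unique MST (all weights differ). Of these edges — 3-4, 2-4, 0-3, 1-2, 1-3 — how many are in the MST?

1

Kruskal's algorithm — process edges by increasing weight (ties by edge label):
0-2 (2): add — endpoints in different components.
0-4 (3): add — endpoints in different components.
2-3 (5): add — endpoints in different components.
1-3 (6): add — endpoints in different components.
MST edge set: {0-2, 0-4, 2-3, 1-3}.
Of the listed edges, {1-3} are in the MST → 1.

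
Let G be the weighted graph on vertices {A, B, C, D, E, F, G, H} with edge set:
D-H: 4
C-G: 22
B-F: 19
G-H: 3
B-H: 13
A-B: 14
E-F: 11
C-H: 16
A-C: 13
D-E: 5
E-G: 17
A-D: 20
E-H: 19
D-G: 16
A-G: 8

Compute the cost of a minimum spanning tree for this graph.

57

Grow the tree from H using Prim:
Step 1: cheapest edge leaving the tree is G-H (3); add G.
Step 2: cheapest edge leaving the tree is D-H (4); add D.
Step 3: cheapest edge leaving the tree is D-E (5); add E.
Step 4: cheapest edge leaving the tree is A-G (8); add A.
Step 5: cheapest edge leaving the tree is E-F (11); add F.
Step 6: cheapest edge leaving the tree is B-H (13); add B.
Step 7: cheapest edge leaving the tree is A-C (13); add C.
MST edges: G-H, D-H, D-E, A-G, E-F, B-H, A-C; total weight 3+4+5+8+11+13+13 = 57.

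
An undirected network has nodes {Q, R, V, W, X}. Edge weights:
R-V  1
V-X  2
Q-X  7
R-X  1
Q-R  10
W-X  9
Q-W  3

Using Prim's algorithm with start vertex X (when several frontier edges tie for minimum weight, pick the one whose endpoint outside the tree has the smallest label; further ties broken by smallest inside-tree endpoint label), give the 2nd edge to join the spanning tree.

Prim's algorithm from X:
Step 1: frontier [R-X 1, V-X 2, Q-X 7, W-X 9] → take R-X (1); add R.
Step 2: frontier [R-V 1, Q-R 10, V-X 2, Q-X 7, W-X 9] → take R-V (1); add V.
Step 3: frontier [Q-R 10, Q-X 7, W-X 9] → take Q-X (7); add Q.
Step 4: frontier [Q-W 3, W-X 9] → take Q-W (3); add W.
The 2nd edge added is R-V.

R-V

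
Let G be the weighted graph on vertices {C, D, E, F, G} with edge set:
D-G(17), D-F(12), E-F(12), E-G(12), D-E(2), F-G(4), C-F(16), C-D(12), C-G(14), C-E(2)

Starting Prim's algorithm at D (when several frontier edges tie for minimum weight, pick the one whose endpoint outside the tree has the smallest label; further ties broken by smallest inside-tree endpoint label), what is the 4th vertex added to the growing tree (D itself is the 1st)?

Grow the tree from D using Prim:
Step 1: cheapest edge leaving the tree is D-E (2); add E.
Step 2: cheapest edge leaving the tree is C-E (2); add C.
Step 3: cheapest edge leaving the tree is D-F (12); add F.
Step 4: cheapest edge leaving the tree is F-G (4); add G.
Vertex order: D, E, C, F, G. The 4th vertex is F.

F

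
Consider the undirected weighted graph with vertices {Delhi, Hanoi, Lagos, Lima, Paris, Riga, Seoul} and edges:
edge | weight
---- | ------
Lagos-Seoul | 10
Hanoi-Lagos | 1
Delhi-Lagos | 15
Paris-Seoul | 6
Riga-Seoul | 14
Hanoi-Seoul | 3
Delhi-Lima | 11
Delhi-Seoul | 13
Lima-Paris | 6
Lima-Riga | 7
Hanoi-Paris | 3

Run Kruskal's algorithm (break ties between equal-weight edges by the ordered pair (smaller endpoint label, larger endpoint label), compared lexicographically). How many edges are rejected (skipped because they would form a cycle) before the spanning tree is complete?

Sort edges by weight, then run Kruskal:
Hanoi-Lagos (1): add — endpoints in different components.
Hanoi-Paris (3): add — endpoints in different components.
Hanoi-Seoul (3): add — endpoints in different components.
Lima-Paris (6): add — endpoints in different components.
Paris-Seoul (6): skip — Seoul and Paris already connected.
Lima-Riga (7): add — endpoints in different components.
Lagos-Seoul (10): skip — Seoul and Lagos already connected.
Delhi-Lima (11): add — endpoints in different components.
Edges rejected before the tree was complete: 2.

2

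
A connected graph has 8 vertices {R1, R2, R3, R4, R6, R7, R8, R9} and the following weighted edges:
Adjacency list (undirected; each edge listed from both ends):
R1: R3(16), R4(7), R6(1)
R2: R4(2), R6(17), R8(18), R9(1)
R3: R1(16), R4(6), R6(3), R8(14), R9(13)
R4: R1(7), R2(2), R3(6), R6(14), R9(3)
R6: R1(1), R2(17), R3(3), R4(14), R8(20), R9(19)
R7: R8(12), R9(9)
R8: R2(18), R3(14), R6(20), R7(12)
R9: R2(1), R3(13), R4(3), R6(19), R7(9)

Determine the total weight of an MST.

Kruskal's algorithm — process edges by increasing weight (ties by edge label):
R1—R6 (1): add — endpoints in different components.
R2—R9 (1): add — endpoints in different components.
R2—R4 (2): add — endpoints in different components.
R3—R6 (3): add — endpoints in different components.
R4—R9 (3): skip — R9 and R4 already connected.
R3—R4 (6): add — endpoints in different components.
R1—R4 (7): skip — R4 and R1 already connected.
R7—R9 (9): add — endpoints in different components.
R7—R8 (12): add — endpoints in different components.
MST edges: R1—R6, R2—R9, R2—R4, R3—R6, R3—R4, R7—R9, R7—R8; total weight 1+1+2+3+6+9+12 = 34.

34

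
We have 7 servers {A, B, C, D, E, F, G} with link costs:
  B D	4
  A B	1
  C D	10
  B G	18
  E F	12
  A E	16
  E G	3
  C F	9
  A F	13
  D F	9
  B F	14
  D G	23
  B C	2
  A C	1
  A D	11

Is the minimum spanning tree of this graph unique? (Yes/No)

No

Kruskal's algorithm — process edges by increasing weight (ties by edge label):
A B (1): add — endpoints in different components.
A C (1): add — endpoints in different components.
B C (2): skip — B and C already connected.
E G (3): add — endpoints in different components.
B D (4): add — endpoints in different components.
C F (9): add — endpoints in different components.
D F (9): skip — D and F already connected.
C D (10): skip — C and D already connected.
A D (11): skip — A and D already connected.
E F (12): add — endpoints in different components.
Non-tree edge D F has weight 9, equal to the heaviest edge on its tree cycle — swapping gives another MST of the same weight. Not unique.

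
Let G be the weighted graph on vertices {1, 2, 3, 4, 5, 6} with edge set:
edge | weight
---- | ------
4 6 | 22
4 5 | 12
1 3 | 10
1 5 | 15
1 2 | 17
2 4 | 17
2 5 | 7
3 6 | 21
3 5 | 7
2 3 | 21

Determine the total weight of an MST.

57

Prim, starting at 2.
Step 1: frontier [2 5 7, 1 2 17, 2 4 17, 2 3 21] → take 2 5 (7); add 5.
Step 2: frontier [1 2 17, 2 4 17, 2 3 21, 3 5 7, 4 5 12, 1 5 15] → take 3 5 (7); add 3.
Step 3: frontier [1 2 17, 2 4 17, 1 3 10, 3 6 21, 4 5 12, 1 5 15] → take 1 3 (10); add 1.
Step 4: frontier [2 4 17, 3 6 21, 4 5 12] → take 4 5 (12); add 4.
Step 5: frontier [3 6 21, 4 6 22] → take 3 6 (21); add 6.
MST edges: 2 5, 3 5, 1 3, 4 5, 3 6; total weight 7+7+10+12+21 = 57.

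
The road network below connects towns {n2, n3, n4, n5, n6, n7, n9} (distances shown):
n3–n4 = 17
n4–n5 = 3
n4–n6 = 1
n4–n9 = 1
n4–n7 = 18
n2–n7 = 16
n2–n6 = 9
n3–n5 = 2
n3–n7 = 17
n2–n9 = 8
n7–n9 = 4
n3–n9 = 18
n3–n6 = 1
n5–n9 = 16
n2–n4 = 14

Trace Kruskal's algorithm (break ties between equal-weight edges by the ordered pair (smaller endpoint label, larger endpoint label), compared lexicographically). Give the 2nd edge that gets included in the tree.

Sort edges by weight, then run Kruskal:
n3–n6 (1): add. Components now {n3,n6} {n9} {n5} {n4} {n2} {n7}
n4–n6 (1): add. Components now {n3,n4,n6} {n9} {n5} {n2} {n7}
n4–n9 (1): add. Components now {n3,n4,n6,n9} {n5} {n2} {n7}
n3–n5 (2): add. Components now {n3,n4,n5,n6,n9} {n2} {n7}
n4–n5 (3): skip — n5 and n4 already connected.
n7–n9 (4): add. Components now {n3,n4,n5,n6,n7,n9} {n2}
n2–n9 (8): add. Components now {n2,n3,n4,n5,n6,n7,n9}
The 2nd edge added is n4–n6.

n4-n6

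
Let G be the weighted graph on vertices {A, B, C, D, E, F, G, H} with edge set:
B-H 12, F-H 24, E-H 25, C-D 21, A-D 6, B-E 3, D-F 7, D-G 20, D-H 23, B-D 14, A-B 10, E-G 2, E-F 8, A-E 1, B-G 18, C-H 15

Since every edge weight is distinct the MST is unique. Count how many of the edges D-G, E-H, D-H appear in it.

0

Kruskal: consider edges lightest-first.
A-E (1): add — endpoints in different components.
E-G (2): add — endpoints in different components.
B-E (3): add — endpoints in different components.
A-D (6): add — endpoints in different components.
D-F (7): add — endpoints in different components.
E-F (8): skip — E and F already connected.
A-B (10): skip — A and B already connected.
B-H (12): add — endpoints in different components.
B-D (14): skip — B and D already connected.
C-H (15): add — endpoints in different components.
MST edge set: {A-E, E-G, B-E, A-D, D-F, B-H, C-H}.
Of the listed edges, {} are in the MST → 0.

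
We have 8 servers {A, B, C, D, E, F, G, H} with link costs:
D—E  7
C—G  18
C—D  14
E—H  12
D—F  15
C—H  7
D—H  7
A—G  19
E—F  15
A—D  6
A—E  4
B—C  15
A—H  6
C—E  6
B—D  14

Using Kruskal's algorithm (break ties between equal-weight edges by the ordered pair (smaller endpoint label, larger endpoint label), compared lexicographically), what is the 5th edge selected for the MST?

B-D

Kruskal: consider edges lightest-first.
A—E (4): add — endpoints in different components.
A—D (6): add — endpoints in different components.
A—H (6): add — endpoints in different components.
C—E (6): add — endpoints in different components.
C—H (7): skip — C and H already connected.
D—E (7): skip — D and E already connected.
D—H (7): skip — D and H already connected.
E—H (12): skip — E and H already connected.
B—D (14): add — endpoints in different components.
C—D (14): skip — C and D already connected.
B—C (15): skip — B and C already connected.
D—F (15): add — endpoints in different components.
E—F (15): skip — E and F already connected.
C—G (18): add — endpoints in different components.
The 5th edge added is B—D.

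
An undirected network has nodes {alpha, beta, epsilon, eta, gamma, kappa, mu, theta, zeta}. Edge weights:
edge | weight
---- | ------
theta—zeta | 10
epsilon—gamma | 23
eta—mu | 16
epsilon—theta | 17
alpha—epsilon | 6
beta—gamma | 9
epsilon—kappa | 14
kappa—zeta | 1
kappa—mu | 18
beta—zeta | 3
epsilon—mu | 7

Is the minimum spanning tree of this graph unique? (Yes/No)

Kruskal: consider edges lightest-first.
kappa—zeta (1): add — endpoints in different components.
beta—zeta (3): add — endpoints in different components.
alpha—epsilon (6): add — endpoints in different components.
epsilon—mu (7): add — endpoints in different components.
beta—gamma (9): add — endpoints in different components.
theta—zeta (10): add — endpoints in different components.
epsilon—kappa (14): add — endpoints in different components.
eta—mu (16): add — endpoints in different components.
Every non-tree edge has weight strictly greater than the heaviest edge on the tree path between its endpoints, so the MST is unique.

Yes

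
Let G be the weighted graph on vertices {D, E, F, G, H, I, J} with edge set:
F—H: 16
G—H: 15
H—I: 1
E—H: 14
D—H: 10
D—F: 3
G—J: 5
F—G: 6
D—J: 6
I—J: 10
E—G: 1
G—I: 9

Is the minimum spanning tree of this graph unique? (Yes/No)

Kruskal's algorithm — process edges by increasing weight (ties by edge label):
E—G (1): add. Components now {D} {E,G} {F} {H} {I} {J}
H—I (1): add. Components now {D} {E,G} {F} {H,I} {J}
D—F (3): add. Components now {D,F} {E,G} {H,I} {J}
G—J (5): add. Components now {D,F} {E,G,J} {H,I}
D—J (6): add. Components now {D,E,F,G,J} {H,I}
F—G (6): skip — F and G already connected.
G—I (9): add. Components now {D,E,F,G,H,I,J}
Non-tree edge F—G has weight 6, equal to the heaviest edge on its tree cycle — swapping gives another MST of the same weight. Not unique.

No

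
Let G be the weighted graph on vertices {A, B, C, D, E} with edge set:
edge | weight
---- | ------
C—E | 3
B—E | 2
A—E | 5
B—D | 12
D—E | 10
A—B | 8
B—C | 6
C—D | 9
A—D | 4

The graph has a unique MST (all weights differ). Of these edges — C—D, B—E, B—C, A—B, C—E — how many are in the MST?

Sort edges by weight, then run Kruskal:
B—E (2): add — endpoints in different components.
C—E (3): add — endpoints in different components.
A—D (4): add — endpoints in different components.
A—E (5): add — endpoints in different components.
MST edge set: {B—E, C—E, A—D, A—E}.
Of the listed edges, {B—E, C—E} are in the MST → 2.

2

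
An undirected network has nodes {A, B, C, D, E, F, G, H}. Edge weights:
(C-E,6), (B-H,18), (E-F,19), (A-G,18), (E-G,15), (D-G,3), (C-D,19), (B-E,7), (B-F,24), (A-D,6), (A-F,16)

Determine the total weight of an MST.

Grow the tree from A using Prim:
Step 1: cheapest edge leaving the tree is A-D (6); add D.
Step 2: cheapest edge leaving the tree is D-G (3); add G.
Step 3: cheapest edge leaving the tree is E-G (15); add E.
Step 4: cheapest edge leaving the tree is C-E (6); add C.
Step 5: cheapest edge leaving the tree is B-E (7); add B.
Step 6: cheapest edge leaving the tree is A-F (16); add F.
Step 7: cheapest edge leaving the tree is B-H (18); add H.
MST edges: A-D, D-G, E-G, C-E, B-E, A-F, B-H; total weight 6+3+15+6+7+16+18 = 71.

71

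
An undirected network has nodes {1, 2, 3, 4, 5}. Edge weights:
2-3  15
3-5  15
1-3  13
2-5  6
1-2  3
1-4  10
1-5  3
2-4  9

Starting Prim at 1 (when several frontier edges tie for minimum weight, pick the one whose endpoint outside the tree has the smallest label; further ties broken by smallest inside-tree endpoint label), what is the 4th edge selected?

Prim, starting at 1.
Step 1: cheapest edge leaving the tree is 1-2 (3); add 2.
Step 2: cheapest edge leaving the tree is 1-5 (3); add 5.
Step 3: cheapest edge leaving the tree is 2-4 (9); add 4.
Step 4: cheapest edge leaving the tree is 1-3 (13); add 3.
The 4th edge added is 1-3.

1-3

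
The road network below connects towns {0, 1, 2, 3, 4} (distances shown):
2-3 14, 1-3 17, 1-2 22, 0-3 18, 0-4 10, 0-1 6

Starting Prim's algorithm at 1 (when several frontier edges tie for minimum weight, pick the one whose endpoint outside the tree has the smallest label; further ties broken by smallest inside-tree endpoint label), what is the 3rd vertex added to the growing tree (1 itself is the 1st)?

4

Grow the tree from 1 using Prim:
Step 1: cheapest edge leaving the tree is 0-1 (6); add 0.
Step 2: cheapest edge leaving the tree is 0-4 (10); add 4.
Step 3: cheapest edge leaving the tree is 1-3 (17); add 3.
Step 4: cheapest edge leaving the tree is 2-3 (14); add 2.
Vertex order: 1, 0, 4, 3, 2. The 3rd vertex is 4.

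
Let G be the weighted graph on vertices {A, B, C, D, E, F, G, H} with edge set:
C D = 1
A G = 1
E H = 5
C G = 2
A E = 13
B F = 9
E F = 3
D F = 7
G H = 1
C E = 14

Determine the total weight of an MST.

22

Sort edges by weight, then run Kruskal:
A G (1): add — endpoints in different components.
C D (1): add — endpoints in different components.
G H (1): add — endpoints in different components.
C G (2): add — endpoints in different components.
E F (3): add — endpoints in different components.
E H (5): add — endpoints in different components.
D F (7): skip — D and F already connected.
B F (9): add — endpoints in different components.
MST edges: A G, C D, G H, C G, E F, E H, B F; total weight 1+1+1+2+3+5+9 = 22.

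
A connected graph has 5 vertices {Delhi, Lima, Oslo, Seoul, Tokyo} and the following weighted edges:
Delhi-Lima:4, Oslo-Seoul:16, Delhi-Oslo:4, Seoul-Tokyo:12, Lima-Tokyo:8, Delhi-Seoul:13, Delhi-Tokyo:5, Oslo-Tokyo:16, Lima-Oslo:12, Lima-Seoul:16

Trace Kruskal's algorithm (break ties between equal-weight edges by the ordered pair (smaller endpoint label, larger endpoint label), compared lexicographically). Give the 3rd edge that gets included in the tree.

Sort edges by weight, then run Kruskal:
Delhi-Lima (4): add. Components now {Delhi,Lima} {Tokyo} {Oslo} {Seoul}
Delhi-Oslo (4): add. Components now {Delhi,Lima,Oslo} {Tokyo} {Seoul}
Delhi-Tokyo (5): add. Components now {Delhi,Lima,Oslo,Tokyo} {Seoul}
Lima-Tokyo (8): skip — Tokyo and Lima already connected.
Lima-Oslo (12): skip — Oslo and Lima already connected.
Seoul-Tokyo (12): add. Components now {Delhi,Lima,Oslo,Seoul,Tokyo}
The 3rd edge added is Delhi-Tokyo.

Delhi-Tokyo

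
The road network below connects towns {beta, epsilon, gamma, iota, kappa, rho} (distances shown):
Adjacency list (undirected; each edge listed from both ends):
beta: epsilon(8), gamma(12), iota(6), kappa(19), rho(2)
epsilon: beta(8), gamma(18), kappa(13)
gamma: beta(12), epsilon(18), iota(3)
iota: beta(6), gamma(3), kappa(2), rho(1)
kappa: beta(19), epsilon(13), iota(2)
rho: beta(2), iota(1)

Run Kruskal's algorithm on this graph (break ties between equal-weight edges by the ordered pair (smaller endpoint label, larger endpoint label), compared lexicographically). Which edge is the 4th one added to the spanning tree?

gamma-iota

Kruskal's algorithm — process edges by increasing weight (ties by edge label):
iota–rho (1): add. Components now {kappa} {iota,rho} {epsilon} {beta} {gamma}
beta–rho (2): add. Components now {kappa} {beta,iota,rho} {epsilon} {gamma}
iota–kappa (2): add. Components now {beta,iota,kappa,rho} {epsilon} {gamma}
gamma–iota (3): add. Components now {beta,gamma,iota,kappa,rho} {epsilon}
beta–iota (6): skip — iota and beta already connected.
beta–epsilon (8): add. Components now {beta,epsilon,gamma,iota,kappa,rho}
The 4th edge added is gamma–iota.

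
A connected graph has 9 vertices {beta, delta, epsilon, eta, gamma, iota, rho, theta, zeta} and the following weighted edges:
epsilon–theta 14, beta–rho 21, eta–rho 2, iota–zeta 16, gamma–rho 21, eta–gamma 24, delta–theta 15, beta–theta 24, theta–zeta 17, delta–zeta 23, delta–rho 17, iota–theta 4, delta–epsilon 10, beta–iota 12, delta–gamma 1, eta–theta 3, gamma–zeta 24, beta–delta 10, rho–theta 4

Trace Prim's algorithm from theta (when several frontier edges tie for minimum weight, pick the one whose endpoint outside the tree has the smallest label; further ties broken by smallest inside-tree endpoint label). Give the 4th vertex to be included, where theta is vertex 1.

iota

Grow the tree from theta using Prim:
Step 1: cheapest edge leaving the tree is eta–theta (3); add eta.
Step 2: cheapest edge leaving the tree is eta–rho (2); add rho.
Step 3: cheapest edge leaving the tree is iota–theta (4); add iota.
Step 4: cheapest edge leaving the tree is beta–iota (12); add beta.
Step 5: cheapest edge leaving the tree is beta–delta (10); add delta.
Step 6: cheapest edge leaving the tree is delta–gamma (1); add gamma.
Step 7: cheapest edge leaving the tree is delta–epsilon (10); add epsilon.
Step 8: cheapest edge leaving the tree is iota–zeta (16); add zeta.
Vertex order: theta, eta, rho, iota, beta, delta, gamma, epsilon, zeta. The 4th vertex is iota.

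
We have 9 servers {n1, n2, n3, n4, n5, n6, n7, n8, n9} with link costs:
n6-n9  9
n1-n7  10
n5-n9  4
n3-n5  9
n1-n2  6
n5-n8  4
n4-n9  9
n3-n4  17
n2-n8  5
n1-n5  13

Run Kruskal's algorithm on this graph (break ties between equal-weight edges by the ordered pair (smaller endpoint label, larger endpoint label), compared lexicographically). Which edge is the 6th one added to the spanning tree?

Kruskal: consider edges lightest-first.
n5-n8 (4): add — endpoints in different components.
n5-n9 (4): add — endpoints in different components.
n2-n8 (5): add — endpoints in different components.
n1-n2 (6): add — endpoints in different components.
n3-n5 (9): add — endpoints in different components.
n4-n9 (9): add — endpoints in different components.
n6-n9 (9): add — endpoints in different components.
n1-n7 (10): add — endpoints in different components.
The 6th edge added is n4-n9.

n4-n9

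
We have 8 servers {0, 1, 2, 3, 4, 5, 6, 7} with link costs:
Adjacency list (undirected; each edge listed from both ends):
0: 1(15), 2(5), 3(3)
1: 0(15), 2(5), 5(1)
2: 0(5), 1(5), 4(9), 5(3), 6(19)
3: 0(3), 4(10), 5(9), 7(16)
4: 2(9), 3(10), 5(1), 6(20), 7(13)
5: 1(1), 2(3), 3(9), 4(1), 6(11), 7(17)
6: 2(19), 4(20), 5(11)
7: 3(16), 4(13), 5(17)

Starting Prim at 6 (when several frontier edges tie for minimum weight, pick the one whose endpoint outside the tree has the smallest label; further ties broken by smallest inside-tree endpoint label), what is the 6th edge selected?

Grow the tree from 6 using Prim:
Step 1: cheapest edge leaving the tree is 5-6 (11); add 5.
Step 2: cheapest edge leaving the tree is 1-5 (1); add 1.
Step 3: cheapest edge leaving the tree is 4-5 (1); add 4.
Step 4: cheapest edge leaving the tree is 2-5 (3); add 2.
Step 5: cheapest edge leaving the tree is 0-2 (5); add 0.
Step 6: cheapest edge leaving the tree is 0-3 (3); add 3.
Step 7: cheapest edge leaving the tree is 4-7 (13); add 7.
The 6th edge added is 0-3.

0-3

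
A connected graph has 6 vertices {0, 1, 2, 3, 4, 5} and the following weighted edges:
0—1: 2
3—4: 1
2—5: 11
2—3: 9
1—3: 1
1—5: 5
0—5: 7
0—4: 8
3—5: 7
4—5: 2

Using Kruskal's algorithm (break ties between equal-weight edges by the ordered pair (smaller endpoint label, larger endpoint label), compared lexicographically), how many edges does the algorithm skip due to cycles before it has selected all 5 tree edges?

4

Kruskal's algorithm — process edges by increasing weight (ties by edge label):
1—3 (1): add — endpoints in different components.
3—4 (1): add — endpoints in different components.
0—1 (2): add — endpoints in different components.
4—5 (2): add — endpoints in different components.
1—5 (5): skip — 1 and 5 already connected.
0—5 (7): skip — 0 and 5 already connected.
3—5 (7): skip — 3 and 5 already connected.
0—4 (8): skip — 0 and 4 already connected.
2—3 (9): add — endpoints in different components.
Edges rejected before the tree was complete: 4.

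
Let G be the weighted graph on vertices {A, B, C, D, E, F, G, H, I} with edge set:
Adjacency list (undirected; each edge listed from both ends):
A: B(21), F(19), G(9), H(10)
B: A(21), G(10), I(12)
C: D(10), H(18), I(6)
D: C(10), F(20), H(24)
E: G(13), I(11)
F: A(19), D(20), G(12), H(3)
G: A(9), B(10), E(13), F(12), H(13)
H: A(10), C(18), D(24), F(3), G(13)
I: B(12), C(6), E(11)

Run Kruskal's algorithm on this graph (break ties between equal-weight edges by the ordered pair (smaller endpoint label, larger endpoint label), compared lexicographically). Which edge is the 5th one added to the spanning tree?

B-G

Kruskal: consider edges lightest-first.
F H (3): add — endpoints in different components.
C I (6): add — endpoints in different components.
A G (9): add — endpoints in different components.
A H (10): add — endpoints in different components.
B G (10): add — endpoints in different components.
C D (10): add — endpoints in different components.
E I (11): add — endpoints in different components.
B I (12): add — endpoints in different components.
The 5th edge added is B G.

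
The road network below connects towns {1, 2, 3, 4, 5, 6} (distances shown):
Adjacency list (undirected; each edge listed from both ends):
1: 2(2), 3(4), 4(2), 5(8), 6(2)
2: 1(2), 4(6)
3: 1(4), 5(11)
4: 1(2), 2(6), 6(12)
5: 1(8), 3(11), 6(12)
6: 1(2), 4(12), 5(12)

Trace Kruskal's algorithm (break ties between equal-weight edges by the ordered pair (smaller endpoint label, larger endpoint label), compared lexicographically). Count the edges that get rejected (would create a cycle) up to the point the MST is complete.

1

Kruskal: consider edges lightest-first.
1–2 (2): add — endpoints in different components.
1–4 (2): add — endpoints in different components.
1–6 (2): add — endpoints in different components.
1–3 (4): add — endpoints in different components.
2–4 (6): skip — 2 and 4 already connected.
1–5 (8): add — endpoints in different components.
Edges rejected before the tree was complete: 1.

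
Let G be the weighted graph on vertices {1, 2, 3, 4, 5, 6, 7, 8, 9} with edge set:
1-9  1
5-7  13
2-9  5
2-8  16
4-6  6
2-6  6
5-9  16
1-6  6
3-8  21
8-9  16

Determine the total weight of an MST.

84

Grow the tree from 5 using Prim:
Step 1: frontier [5-7 13, 5-9 16] → take 5-7 (13); add 7.
Step 2: frontier [5-9 16] → take 5-9 (16); add 9.
Step 3: frontier [1-9 1, 2-9 5, 8-9 16] → take 1-9 (1); add 1.
Step 4: frontier [1-6 6, 2-9 5, 8-9 16] → take 2-9 (5); add 2.
Step 5: frontier [1-6 6, 2-6 6, 2-8 16, 8-9 16] → take 1-6 (6); add 6.
Step 6: frontier [2-8 16, 4-6 6, 8-9 16] → take 4-6 (6); add 4.
Step 7: frontier [2-8 16, 8-9 16] → take 2-8 (16); add 8.
Step 8: frontier [3-8 21] → take 3-8 (21); add 3.
MST edges: 5-7, 5-9, 1-9, 2-9, 1-6, 4-6, 2-8, 3-8; total weight 13+16+1+5+6+6+16+21 = 84.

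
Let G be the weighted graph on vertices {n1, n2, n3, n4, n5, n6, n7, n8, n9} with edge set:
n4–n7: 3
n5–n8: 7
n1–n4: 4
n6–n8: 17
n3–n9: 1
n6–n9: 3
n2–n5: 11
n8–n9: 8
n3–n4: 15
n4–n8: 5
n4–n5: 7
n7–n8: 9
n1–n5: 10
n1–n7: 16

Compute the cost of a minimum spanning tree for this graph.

Prim, starting at n6.
Step 1: frontier [n6–n9 3, n6–n8 17] → take n6–n9 (3); add n9.
Step 2: frontier [n6–n8 17, n3–n9 1, n8–n9 8] → take n3–n9 (1); add n3.
Step 3: frontier [n3–n4 15, n6–n8 17, n8–n9 8] → take n8–n9 (8); add n8.
Step 4: frontier [n3–n4 15, n4–n8 5, n5–n8 7, n7–n8 9] → take n4–n8 (5); add n4.
Step 5: frontier [n4–n7 3, n1–n4 4, n4–n5 7, n5–n8 7, n7–n8 9] → take n4–n7 (3); add n7.
Step 6: frontier [n1–n4 4, n4–n5 7, n1–n7 16, n5–n8 7] → take n1–n4 (4); add n1.
Step 7: frontier [n1–n5 10, n4–n5 7, n5–n8 7] → take n4–n5 (7); add n5.
Step 8: frontier [n2–n5 11] → take n2–n5 (11); add n2.
MST edges: n6–n9, n3–n9, n8–n9, n4–n8, n4–n7, n1–n4, n4–n5, n2–n5; total weight 3+1+8+5+3+4+7+11 = 42.

42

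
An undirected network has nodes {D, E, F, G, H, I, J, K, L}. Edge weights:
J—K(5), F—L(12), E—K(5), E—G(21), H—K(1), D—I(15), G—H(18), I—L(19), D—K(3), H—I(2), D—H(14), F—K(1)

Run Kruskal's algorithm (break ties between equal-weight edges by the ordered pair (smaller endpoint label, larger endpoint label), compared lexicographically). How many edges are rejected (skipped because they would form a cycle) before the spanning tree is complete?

2

Kruskal: consider edges lightest-first.
F—K (1): add — endpoints in different components.
H—K (1): add — endpoints in different components.
H—I (2): add — endpoints in different components.
D—K (3): add — endpoints in different components.
E—K (5): add — endpoints in different components.
J—K (5): add — endpoints in different components.
F—L (12): add — endpoints in different components.
D—H (14): skip — D and H already connected.
D—I (15): skip — D and I already connected.
G—H (18): add — endpoints in different components.
Edges rejected before the tree was complete: 2.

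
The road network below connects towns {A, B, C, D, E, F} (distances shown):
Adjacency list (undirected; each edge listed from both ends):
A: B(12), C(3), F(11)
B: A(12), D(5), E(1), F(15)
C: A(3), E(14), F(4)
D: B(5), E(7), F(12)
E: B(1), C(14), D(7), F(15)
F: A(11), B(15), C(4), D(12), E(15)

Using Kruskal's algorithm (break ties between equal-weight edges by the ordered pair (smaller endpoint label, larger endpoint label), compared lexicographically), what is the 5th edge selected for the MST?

Kruskal: consider edges lightest-first.
B-E (1): add. Components now {A} {B,E} {C} {D} {F}
A-C (3): add. Components now {A,C} {B,E} {D} {F}
C-F (4): add. Components now {A,C,F} {B,E} {D}
B-D (5): add. Components now {A,C,F} {B,D,E}
D-E (7): skip — D and E already connected.
A-F (11): skip — A and F already connected.
A-B (12): add. Components now {A,B,C,D,E,F}
The 5th edge added is A-B.

A-B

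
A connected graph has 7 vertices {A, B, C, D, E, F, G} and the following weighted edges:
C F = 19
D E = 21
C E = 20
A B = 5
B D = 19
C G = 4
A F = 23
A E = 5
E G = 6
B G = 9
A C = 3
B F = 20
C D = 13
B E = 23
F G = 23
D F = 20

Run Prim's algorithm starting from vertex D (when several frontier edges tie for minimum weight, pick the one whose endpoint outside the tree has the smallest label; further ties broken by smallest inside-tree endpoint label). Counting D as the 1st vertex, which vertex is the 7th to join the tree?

F

Prim's algorithm from D:
Step 1: cheapest edge leaving the tree is C D (13); add C.
Step 2: cheapest edge leaving the tree is A C (3); add A.
Step 3: cheapest edge leaving the tree is C G (4); add G.
Step 4: cheapest edge leaving the tree is A B (5); add B.
Step 5: cheapest edge leaving the tree is A E (5); add E.
Step 6: cheapest edge leaving the tree is C F (19); add F.
Vertex order: D, C, A, G, B, E, F. The 7th vertex is F.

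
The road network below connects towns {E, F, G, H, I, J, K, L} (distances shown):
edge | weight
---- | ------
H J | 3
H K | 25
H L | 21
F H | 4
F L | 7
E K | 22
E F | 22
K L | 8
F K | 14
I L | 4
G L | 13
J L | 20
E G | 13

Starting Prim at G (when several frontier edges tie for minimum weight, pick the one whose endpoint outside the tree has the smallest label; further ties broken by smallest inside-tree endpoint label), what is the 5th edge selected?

F-H

Prim's algorithm from G:
Step 1: frontier [E G 13, G L 13] → take E G (13); add E.
Step 2: frontier [E F 22, E K 22, G L 13] → take G L (13); add L.
Step 3: frontier [E F 22, E K 22, I L 4, F L 7, K L 8, J L 20, H L 21] → take I L (4); add I.
Step 4: frontier [E F 22, E K 22, F L 7, K L 8, J L 20, H L 21] → take F L (7); add F.
Step 5: frontier [E K 22, F H 4, F K 14, K L 8, J L 20, H L 21] → take F H (4); add H.
Step 6: frontier [E K 22, F K 14, H J 3, H K 25, K L 8, J L 20] → take H J (3); add J.
Step 7: frontier [E K 22, F K 14, H K 25, K L 8] → take K L (8); add K.
The 5th edge added is F H.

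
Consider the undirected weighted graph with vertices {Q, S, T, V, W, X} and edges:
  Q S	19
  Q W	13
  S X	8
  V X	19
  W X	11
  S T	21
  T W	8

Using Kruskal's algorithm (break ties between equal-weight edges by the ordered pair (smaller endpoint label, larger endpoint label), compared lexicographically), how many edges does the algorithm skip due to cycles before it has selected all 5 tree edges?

1

Kruskal: consider edges lightest-first.
S X (8): add — endpoints in different components.
T W (8): add — endpoints in different components.
W X (11): add — endpoints in different components.
Q W (13): add — endpoints in different components.
Q S (19): skip — Q and S already connected.
V X (19): add — endpoints in different components.
Edges rejected before the tree was complete: 1.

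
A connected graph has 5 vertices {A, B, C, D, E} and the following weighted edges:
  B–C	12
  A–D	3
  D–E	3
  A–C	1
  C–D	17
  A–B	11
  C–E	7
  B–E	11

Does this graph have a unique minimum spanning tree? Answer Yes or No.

Kruskal's algorithm — process edges by increasing weight (ties by edge label):
A–C (1): add. Components now {A,C} {B} {D} {E}
A–D (3): add. Components now {A,C,D} {B} {E}
D–E (3): add. Components now {A,C,D,E} {B}
C–E (7): skip — C and E already connected.
A–B (11): add. Components now {A,B,C,D,E}
Non-tree edge B–E has weight 11, equal to the heaviest edge on its tree cycle — swapping gives another MST of the same weight. Not unique.

No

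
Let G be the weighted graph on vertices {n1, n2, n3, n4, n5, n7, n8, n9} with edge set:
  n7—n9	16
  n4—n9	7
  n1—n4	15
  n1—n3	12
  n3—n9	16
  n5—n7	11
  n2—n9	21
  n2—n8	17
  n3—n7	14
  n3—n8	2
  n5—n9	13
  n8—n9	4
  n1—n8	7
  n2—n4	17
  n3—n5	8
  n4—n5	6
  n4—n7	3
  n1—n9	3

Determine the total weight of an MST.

Kruskal: consider edges lightest-first.
n3—n8 (2): add — endpoints in different components.
n1—n9 (3): add — endpoints in different components.
n4—n7 (3): add — endpoints in different components.
n8—n9 (4): add — endpoints in different components.
n4—n5 (6): add — endpoints in different components.
n1—n8 (7): skip — n8 and n1 already connected.
n4—n9 (7): add — endpoints in different components.
n3—n5 (8): skip — n5 and n3 already connected.
n5—n7 (11): skip — n7 and n5 already connected.
n1—n3 (12): skip — n3 and n1 already connected.
n5—n9 (13): skip — n5 and n9 already connected.
n3—n7 (14): skip — n7 and n3 already connected.
n1—n4 (15): skip — n4 and n1 already connected.
n3—n9 (16): skip — n9 and n3 already connected.
n7—n9 (16): skip — n7 and n9 already connected.
n2—n4 (17): add — endpoints in different components.
MST edges: n3—n8, n1—n9, n4—n7, n8—n9, n4—n5, n4—n9, n2—n4; total weight 2+3+3+4+6+7+17 = 42.

42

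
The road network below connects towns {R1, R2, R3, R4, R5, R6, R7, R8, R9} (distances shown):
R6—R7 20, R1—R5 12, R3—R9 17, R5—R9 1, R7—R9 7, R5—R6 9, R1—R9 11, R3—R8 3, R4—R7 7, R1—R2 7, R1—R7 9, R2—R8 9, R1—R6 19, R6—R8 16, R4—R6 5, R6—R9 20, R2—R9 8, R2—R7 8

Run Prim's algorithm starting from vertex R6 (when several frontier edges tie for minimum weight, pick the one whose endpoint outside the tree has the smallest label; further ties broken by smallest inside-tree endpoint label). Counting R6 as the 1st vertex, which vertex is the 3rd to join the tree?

Prim's algorithm from R6:
Step 1: cheapest edge leaving the tree is R4—R6 (5); add R4.
Step 2: cheapest edge leaving the tree is R4—R7 (7); add R7.
Step 3: cheapest edge leaving the tree is R7—R9 (7); add R9.
Step 4: cheapest edge leaving the tree is R5—R9 (1); add R5.
Step 5: cheapest edge leaving the tree is R2—R7 (8); add R2.
Step 6: cheapest edge leaving the tree is R1—R2 (7); add R1.
Step 7: cheapest edge leaving the tree is R2—R8 (9); add R8.
Step 8: cheapest edge leaving the tree is R3—R8 (3); add R3.
Vertex order: R6, R4, R7, R9, R5, R2, R1, R8, R3. The 3rd vertex is R7.

R7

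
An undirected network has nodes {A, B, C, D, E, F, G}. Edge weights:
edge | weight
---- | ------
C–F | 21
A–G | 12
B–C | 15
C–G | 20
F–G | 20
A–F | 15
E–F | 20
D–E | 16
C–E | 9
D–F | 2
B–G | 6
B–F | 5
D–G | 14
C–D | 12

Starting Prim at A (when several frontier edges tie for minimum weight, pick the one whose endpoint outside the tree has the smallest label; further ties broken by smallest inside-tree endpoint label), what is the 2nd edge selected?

B-G

Grow the tree from A using Prim:
Step 1: cheapest edge leaving the tree is A–G (12); add G.
Step 2: cheapest edge leaving the tree is B–G (6); add B.
Step 3: cheapest edge leaving the tree is B–F (5); add F.
Step 4: cheapest edge leaving the tree is D–F (2); add D.
Step 5: cheapest edge leaving the tree is C–D (12); add C.
Step 6: cheapest edge leaving the tree is C–E (9); add E.
The 2nd edge added is B–G.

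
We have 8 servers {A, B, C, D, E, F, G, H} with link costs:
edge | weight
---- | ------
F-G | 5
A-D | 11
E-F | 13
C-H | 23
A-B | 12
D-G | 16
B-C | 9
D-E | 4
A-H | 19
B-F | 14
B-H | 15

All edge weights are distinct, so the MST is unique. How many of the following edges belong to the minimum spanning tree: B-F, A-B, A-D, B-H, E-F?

4

Kruskal: consider edges lightest-first.
D-E (4): add — endpoints in different components.
F-G (5): add — endpoints in different components.
B-C (9): add — endpoints in different components.
A-D (11): add — endpoints in different components.
A-B (12): add — endpoints in different components.
E-F (13): add — endpoints in different components.
B-F (14): skip — B and F already connected.
B-H (15): add — endpoints in different components.
MST edge set: {D-E, F-G, B-C, A-D, A-B, E-F, B-H}.
Of the listed edges, {A-B, A-D, B-H, E-F} are in the MST → 4.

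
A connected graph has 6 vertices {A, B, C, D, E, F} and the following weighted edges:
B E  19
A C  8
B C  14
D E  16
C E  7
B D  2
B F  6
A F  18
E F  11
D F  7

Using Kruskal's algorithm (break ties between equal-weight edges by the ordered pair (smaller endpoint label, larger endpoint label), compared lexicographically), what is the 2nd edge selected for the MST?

Kruskal: consider edges lightest-first.
B D (2): add. Components now {A} {B,D} {C} {E} {F}
B F (6): add. Components now {A} {B,D,F} {C} {E}
C E (7): add. Components now {A} {B,D,F} {C,E}
D F (7): skip — D and F already connected.
A C (8): add. Components now {A,C,E} {B,D,F}
E F (11): add. Components now {A,B,C,D,E,F}
The 2nd edge added is B F.

B-F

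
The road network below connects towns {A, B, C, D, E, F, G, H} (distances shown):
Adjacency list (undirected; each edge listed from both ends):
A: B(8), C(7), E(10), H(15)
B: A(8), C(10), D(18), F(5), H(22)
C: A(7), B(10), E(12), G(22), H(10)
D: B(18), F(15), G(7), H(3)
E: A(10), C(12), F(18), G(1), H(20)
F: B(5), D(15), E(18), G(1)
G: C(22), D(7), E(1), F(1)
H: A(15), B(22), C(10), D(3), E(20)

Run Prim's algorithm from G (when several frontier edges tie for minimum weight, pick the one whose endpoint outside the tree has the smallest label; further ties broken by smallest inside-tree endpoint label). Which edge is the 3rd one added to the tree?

B-F

Prim's algorithm from G:
Step 1: cheapest edge leaving the tree is E-G (1); add E.
Step 2: cheapest edge leaving the tree is F-G (1); add F.
Step 3: cheapest edge leaving the tree is B-F (5); add B.
Step 4: cheapest edge leaving the tree is D-G (7); add D.
Step 5: cheapest edge leaving the tree is D-H (3); add H.
Step 6: cheapest edge leaving the tree is A-B (8); add A.
Step 7: cheapest edge leaving the tree is A-C (7); add C.
The 3rd edge added is B-F.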